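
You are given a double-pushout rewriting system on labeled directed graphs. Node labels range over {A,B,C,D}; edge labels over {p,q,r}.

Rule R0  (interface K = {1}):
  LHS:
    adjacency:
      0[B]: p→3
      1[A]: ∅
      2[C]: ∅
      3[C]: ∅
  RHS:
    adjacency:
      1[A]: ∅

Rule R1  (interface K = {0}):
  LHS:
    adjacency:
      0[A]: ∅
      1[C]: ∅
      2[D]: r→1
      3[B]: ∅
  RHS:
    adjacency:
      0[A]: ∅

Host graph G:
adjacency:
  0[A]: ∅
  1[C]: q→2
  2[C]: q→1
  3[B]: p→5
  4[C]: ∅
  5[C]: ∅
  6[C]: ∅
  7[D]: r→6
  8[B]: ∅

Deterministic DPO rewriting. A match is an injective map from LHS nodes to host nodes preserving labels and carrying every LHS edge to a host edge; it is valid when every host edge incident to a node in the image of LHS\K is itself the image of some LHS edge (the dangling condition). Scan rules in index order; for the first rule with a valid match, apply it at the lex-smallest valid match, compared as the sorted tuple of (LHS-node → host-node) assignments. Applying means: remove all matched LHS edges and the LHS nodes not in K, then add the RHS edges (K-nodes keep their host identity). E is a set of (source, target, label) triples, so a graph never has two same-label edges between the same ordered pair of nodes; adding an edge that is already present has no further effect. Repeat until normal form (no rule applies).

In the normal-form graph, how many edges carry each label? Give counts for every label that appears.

Answer: q:2

Rewrite trace:
initial: |V|=9 |E|=4  E = 1-q->2 2-q->1 3-p->5 7-r->6
step 1: apply R0 at {0↦3, 1↦0, 2↦4, 3↦5}  → |V|=6 |E|=3  E = 1-q->2 2-q->1 7-r->6
step 2: apply R1 at {0↦0, 1↦6, 2↦7, 3↦8}  → |V|=3 |E|=2  E = 1-q->2 2-q->1
final graph: no rule applies after step 2
NF edges: [(1, 2, 'q'), (2, 1, 'q')]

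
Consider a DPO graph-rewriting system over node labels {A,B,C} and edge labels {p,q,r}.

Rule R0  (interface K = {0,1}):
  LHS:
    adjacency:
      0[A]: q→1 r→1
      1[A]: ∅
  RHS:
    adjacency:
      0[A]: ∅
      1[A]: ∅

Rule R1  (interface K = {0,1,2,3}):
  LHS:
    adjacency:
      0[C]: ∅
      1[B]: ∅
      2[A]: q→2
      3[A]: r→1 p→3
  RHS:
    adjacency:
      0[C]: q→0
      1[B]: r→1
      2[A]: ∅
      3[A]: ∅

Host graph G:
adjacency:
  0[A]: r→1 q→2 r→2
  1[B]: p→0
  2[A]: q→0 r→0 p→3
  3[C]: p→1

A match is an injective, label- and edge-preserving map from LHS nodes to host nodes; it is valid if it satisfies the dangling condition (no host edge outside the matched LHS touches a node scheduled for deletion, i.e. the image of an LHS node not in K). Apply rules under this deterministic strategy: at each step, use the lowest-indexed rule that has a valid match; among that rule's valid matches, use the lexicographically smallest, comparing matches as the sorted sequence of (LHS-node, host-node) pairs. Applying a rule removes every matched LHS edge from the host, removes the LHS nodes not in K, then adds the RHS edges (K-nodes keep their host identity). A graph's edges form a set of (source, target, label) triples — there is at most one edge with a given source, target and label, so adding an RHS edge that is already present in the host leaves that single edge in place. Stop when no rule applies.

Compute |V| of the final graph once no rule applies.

Answer: 4

Derivation:
[0] host  ⇒  4 nodes, 8 edges  {0-r->1 0-q->2 0-r->2 1-p->0 2-q->0 2-r->0 2-p->3 3-p->1}
[1] R0 @ {0↦0, 1↦2}  ⇒  4 nodes, 6 edges  {0-r->1 1-p->0 2-q->0 2-r->0 2-p->3 3-p->1}
[2] R0 @ {0↦2, 1↦0}  ⇒  4 nodes, 4 edges  {0-r->1 1-p->0 2-p->3 3-p->1}
final graph: no rule applies after step 2
NF nodes: {0:A, 1:B, 2:A, 3:C}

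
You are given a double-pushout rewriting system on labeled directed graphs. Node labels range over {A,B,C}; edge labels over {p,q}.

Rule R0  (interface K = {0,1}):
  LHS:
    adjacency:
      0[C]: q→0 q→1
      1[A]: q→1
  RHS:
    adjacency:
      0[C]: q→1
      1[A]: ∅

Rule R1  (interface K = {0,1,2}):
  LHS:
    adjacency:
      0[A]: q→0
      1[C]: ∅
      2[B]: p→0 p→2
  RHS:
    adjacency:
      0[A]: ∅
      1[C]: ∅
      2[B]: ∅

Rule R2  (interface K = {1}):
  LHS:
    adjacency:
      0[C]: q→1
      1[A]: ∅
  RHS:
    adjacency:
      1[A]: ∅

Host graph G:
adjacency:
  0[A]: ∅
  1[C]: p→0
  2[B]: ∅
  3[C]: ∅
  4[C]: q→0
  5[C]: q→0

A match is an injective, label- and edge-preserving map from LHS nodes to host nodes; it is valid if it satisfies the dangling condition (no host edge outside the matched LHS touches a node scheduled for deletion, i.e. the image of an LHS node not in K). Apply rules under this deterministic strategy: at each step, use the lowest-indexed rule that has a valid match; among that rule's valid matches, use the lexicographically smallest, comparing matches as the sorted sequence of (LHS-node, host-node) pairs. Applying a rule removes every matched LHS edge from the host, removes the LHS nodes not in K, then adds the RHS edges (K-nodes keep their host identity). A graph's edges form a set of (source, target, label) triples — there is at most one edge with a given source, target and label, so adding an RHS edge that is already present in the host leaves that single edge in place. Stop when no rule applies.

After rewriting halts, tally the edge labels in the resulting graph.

Answer: p:1

Rewrite trace:
[0] host  ⇒  6 nodes, 3 edges  {1-p->0 4-q->0 5-q->0}
[1] R2 @ {0↦4, 1↦0}  ⇒  5 nodes, 2 edges  {1-p->0 5-q->0}
[2] R2 @ {0↦5, 1↦0}  ⇒  4 nodes, 1 edges  {1-p->0}
normal form: no rule applies after step 2
NF edges: [(1, 0, 'p')]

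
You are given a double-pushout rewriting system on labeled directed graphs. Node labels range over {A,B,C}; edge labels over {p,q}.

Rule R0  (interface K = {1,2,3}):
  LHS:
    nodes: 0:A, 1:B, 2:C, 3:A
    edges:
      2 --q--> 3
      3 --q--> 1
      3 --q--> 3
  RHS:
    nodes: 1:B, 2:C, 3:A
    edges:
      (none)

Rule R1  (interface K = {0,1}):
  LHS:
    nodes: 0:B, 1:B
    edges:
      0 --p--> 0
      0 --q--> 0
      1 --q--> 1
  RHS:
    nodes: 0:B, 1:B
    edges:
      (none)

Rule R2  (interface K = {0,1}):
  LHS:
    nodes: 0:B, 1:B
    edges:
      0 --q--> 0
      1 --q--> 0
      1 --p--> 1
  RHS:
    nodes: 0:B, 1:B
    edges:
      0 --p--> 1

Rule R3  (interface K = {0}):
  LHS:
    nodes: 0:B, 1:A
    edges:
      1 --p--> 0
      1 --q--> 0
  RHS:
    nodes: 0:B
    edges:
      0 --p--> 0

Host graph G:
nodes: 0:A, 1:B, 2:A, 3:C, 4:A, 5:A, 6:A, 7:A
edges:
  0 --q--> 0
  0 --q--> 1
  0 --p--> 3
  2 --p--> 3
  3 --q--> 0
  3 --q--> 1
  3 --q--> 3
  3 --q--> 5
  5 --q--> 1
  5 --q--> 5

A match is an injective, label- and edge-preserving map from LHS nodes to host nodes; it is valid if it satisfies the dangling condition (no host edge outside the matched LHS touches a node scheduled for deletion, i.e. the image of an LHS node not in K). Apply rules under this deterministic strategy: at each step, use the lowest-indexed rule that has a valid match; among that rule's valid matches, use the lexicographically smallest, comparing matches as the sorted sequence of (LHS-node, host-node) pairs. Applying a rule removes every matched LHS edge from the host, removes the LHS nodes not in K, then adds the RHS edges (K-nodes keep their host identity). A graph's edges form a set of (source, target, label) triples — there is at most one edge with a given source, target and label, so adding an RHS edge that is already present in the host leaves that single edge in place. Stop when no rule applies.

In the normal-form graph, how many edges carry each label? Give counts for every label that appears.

Answer: p:2 q:2

Derivation:
start.  V:8 E:10  edges: 0-q->0 0-q->1 0-p->3 2-p->3 3-q->0 3-q->1 3-q->3 3-q->5 5-q->1 5-q->5
1. fire R0 via {0↦4, 1↦1, 2↦3, 3↦0}  →  V:7 E:7  edges: 0-p->3 2-p->3 3-q->1 3-q->3 3-q->5 5-q->1 5-q->5
2. fire R0 via {0↦6, 1↦1, 2↦3, 3↦5}  →  V:6 E:4  edges: 0-p->3 2-p->3 3-q->1 3-q->3
halt: no rule applies after step 2
NF edges: [(0, 3, 'p'), (2, 3, 'p'), (3, 1, 'q'), (3, 3, 'q')]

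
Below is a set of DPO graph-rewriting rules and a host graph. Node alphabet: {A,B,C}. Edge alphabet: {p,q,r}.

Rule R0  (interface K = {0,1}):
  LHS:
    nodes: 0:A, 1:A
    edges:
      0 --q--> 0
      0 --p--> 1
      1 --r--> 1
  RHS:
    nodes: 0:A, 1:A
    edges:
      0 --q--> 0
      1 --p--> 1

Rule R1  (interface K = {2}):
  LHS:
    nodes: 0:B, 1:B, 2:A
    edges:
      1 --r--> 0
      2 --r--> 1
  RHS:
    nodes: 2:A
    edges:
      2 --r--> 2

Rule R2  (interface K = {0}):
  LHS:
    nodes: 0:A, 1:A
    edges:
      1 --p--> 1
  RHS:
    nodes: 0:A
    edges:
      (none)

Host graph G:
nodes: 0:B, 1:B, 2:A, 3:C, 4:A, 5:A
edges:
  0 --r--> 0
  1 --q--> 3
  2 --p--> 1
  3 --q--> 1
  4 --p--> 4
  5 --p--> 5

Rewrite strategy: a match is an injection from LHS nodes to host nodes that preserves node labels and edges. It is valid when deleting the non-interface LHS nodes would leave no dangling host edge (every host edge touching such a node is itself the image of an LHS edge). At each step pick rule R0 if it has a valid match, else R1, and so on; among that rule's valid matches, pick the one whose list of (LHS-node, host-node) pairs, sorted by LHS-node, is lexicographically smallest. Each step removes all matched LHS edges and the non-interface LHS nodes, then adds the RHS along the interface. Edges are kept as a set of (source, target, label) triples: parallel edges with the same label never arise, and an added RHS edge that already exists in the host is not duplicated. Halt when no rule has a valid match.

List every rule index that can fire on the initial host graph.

R0: no valid match — LHS pattern not found
R1: no valid match — LHS pattern not found
R2: 4 valid matches — {0↦2, 1↦4}, {0↦2, 1↦5}, {0↦4, 1↦5} (+1 more)

Answer: [R2]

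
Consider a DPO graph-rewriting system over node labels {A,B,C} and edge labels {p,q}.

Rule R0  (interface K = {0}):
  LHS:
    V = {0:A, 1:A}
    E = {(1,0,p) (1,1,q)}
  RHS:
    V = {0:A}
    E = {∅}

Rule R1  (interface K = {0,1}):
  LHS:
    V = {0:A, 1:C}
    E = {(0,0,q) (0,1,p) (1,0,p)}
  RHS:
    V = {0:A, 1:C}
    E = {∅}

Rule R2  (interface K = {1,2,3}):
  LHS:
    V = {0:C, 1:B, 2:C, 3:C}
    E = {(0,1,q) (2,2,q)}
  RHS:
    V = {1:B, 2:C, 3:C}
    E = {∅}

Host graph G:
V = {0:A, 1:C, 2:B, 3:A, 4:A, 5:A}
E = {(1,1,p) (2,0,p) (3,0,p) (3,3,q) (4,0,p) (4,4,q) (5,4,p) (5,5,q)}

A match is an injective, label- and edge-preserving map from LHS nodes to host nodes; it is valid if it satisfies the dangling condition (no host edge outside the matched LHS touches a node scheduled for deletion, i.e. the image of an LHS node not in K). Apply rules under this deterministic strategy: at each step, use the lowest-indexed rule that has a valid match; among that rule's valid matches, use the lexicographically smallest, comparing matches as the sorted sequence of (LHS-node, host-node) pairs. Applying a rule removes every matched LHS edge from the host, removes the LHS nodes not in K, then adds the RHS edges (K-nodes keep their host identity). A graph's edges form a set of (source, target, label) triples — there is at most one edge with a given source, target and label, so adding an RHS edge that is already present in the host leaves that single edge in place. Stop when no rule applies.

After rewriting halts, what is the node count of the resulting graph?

Answer: 3

Steps:
initial: |V|=6 |E|=8  E = 1-p->1 2-p->0 3-p->0 3-q->3 4-p->0 4-q->4 5-p->4 5-q->5
step 1: apply R0 at {0↦0, 1↦3}  → |V|=5 |E|=6  E = 1-p->1 2-p->0 4-p->0 4-q->4 5-p->4 5-q->5
step 2: apply R0 at {0↦4, 1↦5}  → |V|=4 |E|=4  E = 1-p->1 2-p->0 4-p->0 4-q->4
step 3: apply R0 at {0↦0, 1↦4}  → |V|=3 |E|=2  E = 1-p->1 2-p->0
normal form: no rule applies after step 3
NF nodes: {0:A, 1:C, 2:B}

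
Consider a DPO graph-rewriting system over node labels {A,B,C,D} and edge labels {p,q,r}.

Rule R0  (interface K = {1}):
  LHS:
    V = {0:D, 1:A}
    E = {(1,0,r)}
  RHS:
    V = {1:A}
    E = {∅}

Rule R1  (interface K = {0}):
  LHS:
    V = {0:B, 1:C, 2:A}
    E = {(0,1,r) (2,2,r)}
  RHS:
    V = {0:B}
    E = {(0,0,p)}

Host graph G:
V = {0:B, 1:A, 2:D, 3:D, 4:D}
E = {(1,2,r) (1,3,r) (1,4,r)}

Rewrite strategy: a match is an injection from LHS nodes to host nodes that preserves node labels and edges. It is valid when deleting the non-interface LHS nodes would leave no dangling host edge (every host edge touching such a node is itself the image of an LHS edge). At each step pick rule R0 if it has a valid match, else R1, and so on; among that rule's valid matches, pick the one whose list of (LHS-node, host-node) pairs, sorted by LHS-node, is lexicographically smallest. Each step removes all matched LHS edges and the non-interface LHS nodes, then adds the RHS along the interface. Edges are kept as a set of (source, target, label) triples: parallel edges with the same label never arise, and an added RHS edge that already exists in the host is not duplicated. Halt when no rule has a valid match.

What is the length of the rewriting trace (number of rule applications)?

start.  V:5 E:3  edges: 1-r->2 1-r->3 1-r->4
1. fire R0 via {0↦2, 1↦1}  →  V:4 E:2  edges: 1-r->3 1-r->4
2. fire R0 via {0↦3, 1↦1}  →  V:3 E:1  edges: 1-r->4
3. fire R0 via {0↦4, 1↦1}  →  V:2 E:0  edges: ∅
normal form: no rule applies after step 3

Answer: 3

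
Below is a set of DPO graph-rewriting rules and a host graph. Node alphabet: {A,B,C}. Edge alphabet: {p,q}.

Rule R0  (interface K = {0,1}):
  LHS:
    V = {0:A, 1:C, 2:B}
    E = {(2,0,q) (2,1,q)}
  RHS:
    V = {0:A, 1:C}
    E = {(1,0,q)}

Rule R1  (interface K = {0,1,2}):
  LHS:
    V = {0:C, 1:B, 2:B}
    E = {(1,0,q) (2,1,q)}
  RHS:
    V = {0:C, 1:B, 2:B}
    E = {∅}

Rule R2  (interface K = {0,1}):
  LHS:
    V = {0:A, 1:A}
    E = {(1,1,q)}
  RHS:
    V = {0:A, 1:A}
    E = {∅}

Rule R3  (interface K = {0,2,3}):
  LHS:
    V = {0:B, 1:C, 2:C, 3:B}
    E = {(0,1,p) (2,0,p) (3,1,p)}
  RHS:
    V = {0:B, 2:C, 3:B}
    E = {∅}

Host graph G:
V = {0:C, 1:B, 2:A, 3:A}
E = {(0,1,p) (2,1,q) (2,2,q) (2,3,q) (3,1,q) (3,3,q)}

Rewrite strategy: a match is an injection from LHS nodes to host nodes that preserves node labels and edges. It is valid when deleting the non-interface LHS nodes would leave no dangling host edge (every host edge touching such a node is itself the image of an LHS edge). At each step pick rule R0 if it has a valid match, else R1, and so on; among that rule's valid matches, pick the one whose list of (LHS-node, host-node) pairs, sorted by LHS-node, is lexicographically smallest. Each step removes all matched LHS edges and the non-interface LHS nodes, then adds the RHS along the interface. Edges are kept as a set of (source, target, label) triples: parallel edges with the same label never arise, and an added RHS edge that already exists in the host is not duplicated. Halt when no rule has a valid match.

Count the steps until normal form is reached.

Answer: 2

Rewrite trace:
initial: |V|=4 |E|=6  E = 0-p->1 2-q->1 2-q->2 2-q->3 3-q->1 3-q->3
step 1: apply R2 at {0↦2, 1↦3}  → |V|=4 |E|=5  E = 0-p->1 2-q->1 2-q->2 2-q->3 3-q->1
step 2: apply R2 at {0↦3, 1↦2}  → |V|=4 |E|=4  E = 0-p->1 2-q->1 2-q->3 3-q->1
normal form: no rule applies after step 2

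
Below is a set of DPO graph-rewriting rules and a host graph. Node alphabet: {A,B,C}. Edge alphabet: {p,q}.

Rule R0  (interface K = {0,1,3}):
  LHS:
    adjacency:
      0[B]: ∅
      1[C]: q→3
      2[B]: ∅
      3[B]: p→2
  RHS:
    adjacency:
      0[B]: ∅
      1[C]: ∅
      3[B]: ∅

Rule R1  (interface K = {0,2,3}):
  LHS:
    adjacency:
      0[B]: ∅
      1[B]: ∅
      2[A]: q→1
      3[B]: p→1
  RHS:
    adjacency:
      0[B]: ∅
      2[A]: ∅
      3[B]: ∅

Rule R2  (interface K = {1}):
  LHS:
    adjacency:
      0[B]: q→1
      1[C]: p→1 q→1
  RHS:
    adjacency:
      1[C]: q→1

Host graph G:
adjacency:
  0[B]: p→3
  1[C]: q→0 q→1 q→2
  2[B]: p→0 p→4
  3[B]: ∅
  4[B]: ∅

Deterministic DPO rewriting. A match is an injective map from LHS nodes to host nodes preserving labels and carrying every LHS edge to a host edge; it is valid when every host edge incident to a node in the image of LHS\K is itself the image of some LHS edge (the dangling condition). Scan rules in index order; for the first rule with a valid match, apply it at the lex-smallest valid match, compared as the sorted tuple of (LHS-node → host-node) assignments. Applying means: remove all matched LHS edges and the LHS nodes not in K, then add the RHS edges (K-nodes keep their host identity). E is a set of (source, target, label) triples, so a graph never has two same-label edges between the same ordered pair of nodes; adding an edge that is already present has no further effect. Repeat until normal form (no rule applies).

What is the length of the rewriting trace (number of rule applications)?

Answer: 2

Rewrite trace:
start.  V:5 E:6  edges: 0-p->3 1-q->0 1-q->1 1-q->2 2-p->0 2-p->4
1. fire R0 via {0↦0, 1↦1, 2↦4, 3↦2}  →  V:4 E:4  edges: 0-p->3 1-q->0 1-q->1 2-p->0
2. fire R0 via {0↦2, 1↦1, 2↦3, 3↦0}  →  V:3 E:2  edges: 1-q->1 2-p->0
final graph: no rule applies after step 2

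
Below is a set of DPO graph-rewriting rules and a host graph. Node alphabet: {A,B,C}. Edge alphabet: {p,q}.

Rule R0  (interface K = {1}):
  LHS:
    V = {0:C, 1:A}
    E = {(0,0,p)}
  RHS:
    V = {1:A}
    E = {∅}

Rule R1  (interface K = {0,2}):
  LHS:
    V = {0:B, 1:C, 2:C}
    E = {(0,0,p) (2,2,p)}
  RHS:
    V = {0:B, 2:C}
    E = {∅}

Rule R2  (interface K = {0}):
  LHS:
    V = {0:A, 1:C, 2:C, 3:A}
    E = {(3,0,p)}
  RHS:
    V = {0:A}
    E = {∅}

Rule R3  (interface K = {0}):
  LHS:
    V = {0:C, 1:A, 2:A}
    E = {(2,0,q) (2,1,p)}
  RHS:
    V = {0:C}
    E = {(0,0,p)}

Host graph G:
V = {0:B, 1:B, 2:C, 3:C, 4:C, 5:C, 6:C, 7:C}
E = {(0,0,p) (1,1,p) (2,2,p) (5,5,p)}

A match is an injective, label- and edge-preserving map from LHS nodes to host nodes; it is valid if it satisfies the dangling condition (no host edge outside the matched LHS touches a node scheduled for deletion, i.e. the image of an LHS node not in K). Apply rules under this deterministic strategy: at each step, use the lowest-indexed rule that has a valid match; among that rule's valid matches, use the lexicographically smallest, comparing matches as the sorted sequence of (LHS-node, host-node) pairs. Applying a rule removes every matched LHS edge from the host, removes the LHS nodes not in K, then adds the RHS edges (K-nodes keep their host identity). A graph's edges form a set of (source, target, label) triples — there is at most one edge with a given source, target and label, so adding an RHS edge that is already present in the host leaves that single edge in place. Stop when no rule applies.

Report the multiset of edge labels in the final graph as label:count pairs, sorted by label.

[0] host  ⇒  8 nodes, 4 edges  {0-p->0 1-p->1 2-p->2 5-p->5}
[1] R1 @ {0↦0, 1↦3, 2↦2}  ⇒  7 nodes, 2 edges  {1-p->1 5-p->5}
[2] R1 @ {0↦1, 1↦2, 2↦5}  ⇒  6 nodes, 0 edges  {∅}
halt: no rule applies after step 2
NF edges: []

Answer: (no edges)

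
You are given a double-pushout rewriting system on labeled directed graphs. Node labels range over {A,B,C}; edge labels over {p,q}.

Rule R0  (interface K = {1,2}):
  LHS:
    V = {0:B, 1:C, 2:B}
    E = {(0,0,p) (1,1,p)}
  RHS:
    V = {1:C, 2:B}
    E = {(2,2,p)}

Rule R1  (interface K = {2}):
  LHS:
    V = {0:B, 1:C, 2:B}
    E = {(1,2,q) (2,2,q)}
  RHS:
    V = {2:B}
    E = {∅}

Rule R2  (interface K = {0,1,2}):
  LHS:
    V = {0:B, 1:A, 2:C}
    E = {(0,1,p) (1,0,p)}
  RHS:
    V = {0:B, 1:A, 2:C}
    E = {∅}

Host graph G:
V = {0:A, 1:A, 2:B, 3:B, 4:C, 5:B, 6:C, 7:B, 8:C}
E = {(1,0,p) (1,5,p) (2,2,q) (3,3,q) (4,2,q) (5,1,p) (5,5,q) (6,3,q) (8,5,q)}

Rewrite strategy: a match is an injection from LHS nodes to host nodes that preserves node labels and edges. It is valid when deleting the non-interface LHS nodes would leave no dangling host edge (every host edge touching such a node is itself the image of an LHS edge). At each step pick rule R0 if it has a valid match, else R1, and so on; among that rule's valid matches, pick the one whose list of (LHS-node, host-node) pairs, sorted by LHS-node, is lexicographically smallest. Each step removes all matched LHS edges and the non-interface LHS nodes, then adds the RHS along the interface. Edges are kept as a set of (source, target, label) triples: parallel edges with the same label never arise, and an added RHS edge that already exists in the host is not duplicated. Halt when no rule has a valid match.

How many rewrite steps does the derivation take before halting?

Answer: 3

Derivation:
[0] host  ⇒  9 nodes, 9 edges  {1-p->0 1-p->5 2-q->2 3-q->3 4-q->2 5-p->1 5-q->5 6-q->3 8-q->5}
[1] R1 @ {0↦7, 1↦4, 2↦2}  ⇒  7 nodes, 7 edges  {1-p->0 1-p->5 3-q->3 5-p->1 5-q->5 6-q->3 8-q->5}
[2] R1 @ {0↦2, 1↦6, 2↦3}  ⇒  5 nodes, 5 edges  {1-p->0 1-p->5 5-p->1 5-q->5 8-q->5}
[3] R1 @ {0↦3, 1↦8, 2↦5}  ⇒  3 nodes, 3 edges  {1-p->0 1-p->5 5-p->1}
halt: no rule applies after step 3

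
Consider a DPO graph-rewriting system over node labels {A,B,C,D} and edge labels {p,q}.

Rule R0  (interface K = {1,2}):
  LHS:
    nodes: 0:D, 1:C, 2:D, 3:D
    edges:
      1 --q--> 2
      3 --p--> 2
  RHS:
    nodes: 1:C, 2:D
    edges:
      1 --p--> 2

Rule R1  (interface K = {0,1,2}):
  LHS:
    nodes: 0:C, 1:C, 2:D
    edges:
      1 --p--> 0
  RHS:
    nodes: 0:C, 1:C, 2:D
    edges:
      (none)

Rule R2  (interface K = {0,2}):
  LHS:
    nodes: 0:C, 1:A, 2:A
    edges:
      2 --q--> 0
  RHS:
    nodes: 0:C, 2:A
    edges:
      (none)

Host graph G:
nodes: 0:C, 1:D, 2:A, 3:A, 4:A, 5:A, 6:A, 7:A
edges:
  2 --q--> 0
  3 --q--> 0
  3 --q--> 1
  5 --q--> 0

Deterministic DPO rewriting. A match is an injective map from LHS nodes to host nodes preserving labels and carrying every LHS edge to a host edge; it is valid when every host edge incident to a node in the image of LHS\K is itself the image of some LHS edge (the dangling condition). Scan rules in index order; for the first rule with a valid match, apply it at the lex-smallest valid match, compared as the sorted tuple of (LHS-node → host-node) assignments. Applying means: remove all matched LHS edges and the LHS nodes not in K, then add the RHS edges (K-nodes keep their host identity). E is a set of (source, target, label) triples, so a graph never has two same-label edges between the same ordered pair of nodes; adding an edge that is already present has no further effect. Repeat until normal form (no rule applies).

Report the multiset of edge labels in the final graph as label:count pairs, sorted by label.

[0] host  ⇒  8 nodes, 4 edges  {2-q->0 3-q->0 3-q->1 5-q->0}
[1] R2 @ {0↦0, 1↦4, 2↦2}  ⇒  7 nodes, 3 edges  {3-q->0 3-q->1 5-q->0}
[2] R2 @ {0↦0, 1↦2, 2↦3}  ⇒  6 nodes, 2 edges  {3-q->1 5-q->0}
[3] R2 @ {0↦0, 1↦6, 2↦5}  ⇒  5 nodes, 1 edges  {3-q->1}
halt: no rule applies after step 3
NF edges: [(3, 1, 'q')]

Answer: q:1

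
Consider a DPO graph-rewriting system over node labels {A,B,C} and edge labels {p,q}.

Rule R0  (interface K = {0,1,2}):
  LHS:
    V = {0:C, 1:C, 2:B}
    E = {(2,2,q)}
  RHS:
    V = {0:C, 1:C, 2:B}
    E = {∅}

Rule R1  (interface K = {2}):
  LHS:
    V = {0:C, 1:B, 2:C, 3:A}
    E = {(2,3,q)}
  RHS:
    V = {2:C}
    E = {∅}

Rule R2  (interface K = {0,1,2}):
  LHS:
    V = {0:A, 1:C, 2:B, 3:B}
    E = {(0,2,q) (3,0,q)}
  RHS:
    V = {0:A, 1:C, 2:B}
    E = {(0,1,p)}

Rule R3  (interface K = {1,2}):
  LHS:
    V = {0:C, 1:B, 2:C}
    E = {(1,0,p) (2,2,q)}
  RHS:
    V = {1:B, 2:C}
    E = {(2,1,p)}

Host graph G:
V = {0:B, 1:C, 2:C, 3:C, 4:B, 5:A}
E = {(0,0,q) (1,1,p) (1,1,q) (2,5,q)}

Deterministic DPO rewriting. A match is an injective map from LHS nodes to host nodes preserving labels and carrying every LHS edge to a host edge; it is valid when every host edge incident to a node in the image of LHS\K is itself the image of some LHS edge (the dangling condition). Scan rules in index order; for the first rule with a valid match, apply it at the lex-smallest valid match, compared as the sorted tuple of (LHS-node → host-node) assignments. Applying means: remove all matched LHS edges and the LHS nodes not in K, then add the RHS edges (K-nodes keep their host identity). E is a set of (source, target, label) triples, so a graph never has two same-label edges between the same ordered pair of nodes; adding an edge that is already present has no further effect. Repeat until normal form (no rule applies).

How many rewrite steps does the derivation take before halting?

initial: |V|=6 |E|=4  E = 0-q->0 1-p->1 1-q->1 2-q->5
step 1: apply R0 at {0↦1, 1↦2, 2↦0}  → |V|=6 |E|=3  E = 1-p->1 1-q->1 2-q->5
step 2: apply R1 at {0↦3, 1↦0, 2↦2, 3↦5}  → |V|=3 |E|=2  E = 1-p->1 1-q->1
normal form: no rule applies after step 2

Answer: 2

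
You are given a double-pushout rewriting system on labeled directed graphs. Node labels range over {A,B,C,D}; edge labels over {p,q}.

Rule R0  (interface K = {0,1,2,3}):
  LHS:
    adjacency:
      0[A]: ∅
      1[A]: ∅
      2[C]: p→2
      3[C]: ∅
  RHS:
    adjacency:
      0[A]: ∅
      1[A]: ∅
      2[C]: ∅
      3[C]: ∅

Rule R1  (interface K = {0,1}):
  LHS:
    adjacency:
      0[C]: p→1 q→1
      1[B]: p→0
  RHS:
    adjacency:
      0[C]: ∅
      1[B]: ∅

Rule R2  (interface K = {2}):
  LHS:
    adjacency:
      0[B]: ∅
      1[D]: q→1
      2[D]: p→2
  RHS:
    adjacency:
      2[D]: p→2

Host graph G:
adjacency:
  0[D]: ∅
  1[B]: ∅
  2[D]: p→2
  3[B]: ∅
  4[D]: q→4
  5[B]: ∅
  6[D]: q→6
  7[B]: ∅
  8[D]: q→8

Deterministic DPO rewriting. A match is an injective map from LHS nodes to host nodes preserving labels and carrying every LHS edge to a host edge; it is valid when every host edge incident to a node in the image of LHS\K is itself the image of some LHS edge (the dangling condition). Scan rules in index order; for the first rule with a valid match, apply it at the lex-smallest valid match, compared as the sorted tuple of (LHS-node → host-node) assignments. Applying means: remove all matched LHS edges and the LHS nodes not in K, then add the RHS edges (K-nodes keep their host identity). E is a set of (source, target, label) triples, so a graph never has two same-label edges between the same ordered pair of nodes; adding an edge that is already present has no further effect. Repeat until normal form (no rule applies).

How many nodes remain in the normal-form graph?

[0] host  ⇒  9 nodes, 4 edges  {2-p->2 4-q->4 6-q->6 8-q->8}
[1] R2 @ {0↦1, 1↦4, 2↦2}  ⇒  7 nodes, 3 edges  {2-p->2 6-q->6 8-q->8}
[2] R2 @ {0↦3, 1↦6, 2↦2}  ⇒  5 nodes, 2 edges  {2-p->2 8-q->8}
[3] R2 @ {0↦5, 1↦8, 2↦2}  ⇒  3 nodes, 1 edges  {2-p->2}
final graph: no rule applies after step 3
NF nodes: {0:D, 2:D, 7:B}

Answer: 3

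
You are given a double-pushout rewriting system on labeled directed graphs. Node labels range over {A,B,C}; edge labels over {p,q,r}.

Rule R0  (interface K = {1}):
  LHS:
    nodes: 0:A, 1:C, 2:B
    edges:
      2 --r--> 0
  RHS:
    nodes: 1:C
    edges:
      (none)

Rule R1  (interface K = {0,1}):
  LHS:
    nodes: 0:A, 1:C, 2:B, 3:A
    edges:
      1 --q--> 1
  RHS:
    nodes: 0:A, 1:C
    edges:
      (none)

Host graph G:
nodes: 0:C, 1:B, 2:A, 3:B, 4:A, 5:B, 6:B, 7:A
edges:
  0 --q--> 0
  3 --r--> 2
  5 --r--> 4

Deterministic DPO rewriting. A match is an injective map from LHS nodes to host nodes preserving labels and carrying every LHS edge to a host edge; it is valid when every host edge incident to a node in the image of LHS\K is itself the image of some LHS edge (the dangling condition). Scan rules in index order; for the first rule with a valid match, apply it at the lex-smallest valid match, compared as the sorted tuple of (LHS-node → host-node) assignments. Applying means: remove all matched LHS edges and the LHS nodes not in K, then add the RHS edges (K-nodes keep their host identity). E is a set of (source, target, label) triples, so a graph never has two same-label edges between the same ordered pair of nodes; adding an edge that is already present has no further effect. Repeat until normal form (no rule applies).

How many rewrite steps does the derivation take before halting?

initial: |V|=8 |E|=3  E = 0-q->0 3-r->2 5-r->4
step 1: apply R0 at {0↦2, 1↦0, 2↦3}  → |V|=6 |E|=2  E = 0-q->0 5-r->4
step 2: apply R0 at {0↦4, 1↦0, 2↦5}  → |V|=4 |E|=1  E = 0-q->0
final graph: no rule applies after step 2

Answer: 2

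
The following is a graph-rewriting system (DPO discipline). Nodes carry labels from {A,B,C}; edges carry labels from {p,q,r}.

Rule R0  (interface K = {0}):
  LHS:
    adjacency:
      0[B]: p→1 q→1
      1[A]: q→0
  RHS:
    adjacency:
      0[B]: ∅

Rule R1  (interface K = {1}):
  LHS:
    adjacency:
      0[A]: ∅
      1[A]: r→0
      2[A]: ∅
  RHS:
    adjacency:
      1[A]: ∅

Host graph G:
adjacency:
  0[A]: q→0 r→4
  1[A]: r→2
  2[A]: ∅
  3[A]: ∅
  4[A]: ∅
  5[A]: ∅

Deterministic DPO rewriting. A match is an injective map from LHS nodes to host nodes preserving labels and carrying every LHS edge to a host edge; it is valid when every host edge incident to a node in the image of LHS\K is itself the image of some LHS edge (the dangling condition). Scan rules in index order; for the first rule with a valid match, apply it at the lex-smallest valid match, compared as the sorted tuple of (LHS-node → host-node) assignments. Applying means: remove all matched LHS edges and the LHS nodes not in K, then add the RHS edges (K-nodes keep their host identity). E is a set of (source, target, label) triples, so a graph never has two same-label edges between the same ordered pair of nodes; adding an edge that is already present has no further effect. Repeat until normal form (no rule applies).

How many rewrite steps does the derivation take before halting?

Answer: 2

Steps:
initial: |V|=6 |E|=3  E = 0-q->0 0-r->4 1-r->2
step 1: apply R1 at {0↦2, 1↦1, 2↦3}  → |V|=4 |E|=2  E = 0-q->0 0-r->4
step 2: apply R1 at {0↦4, 1↦0, 2↦1}  → |V|=2 |E|=1  E = 0-q->0
final graph: no rule applies after step 2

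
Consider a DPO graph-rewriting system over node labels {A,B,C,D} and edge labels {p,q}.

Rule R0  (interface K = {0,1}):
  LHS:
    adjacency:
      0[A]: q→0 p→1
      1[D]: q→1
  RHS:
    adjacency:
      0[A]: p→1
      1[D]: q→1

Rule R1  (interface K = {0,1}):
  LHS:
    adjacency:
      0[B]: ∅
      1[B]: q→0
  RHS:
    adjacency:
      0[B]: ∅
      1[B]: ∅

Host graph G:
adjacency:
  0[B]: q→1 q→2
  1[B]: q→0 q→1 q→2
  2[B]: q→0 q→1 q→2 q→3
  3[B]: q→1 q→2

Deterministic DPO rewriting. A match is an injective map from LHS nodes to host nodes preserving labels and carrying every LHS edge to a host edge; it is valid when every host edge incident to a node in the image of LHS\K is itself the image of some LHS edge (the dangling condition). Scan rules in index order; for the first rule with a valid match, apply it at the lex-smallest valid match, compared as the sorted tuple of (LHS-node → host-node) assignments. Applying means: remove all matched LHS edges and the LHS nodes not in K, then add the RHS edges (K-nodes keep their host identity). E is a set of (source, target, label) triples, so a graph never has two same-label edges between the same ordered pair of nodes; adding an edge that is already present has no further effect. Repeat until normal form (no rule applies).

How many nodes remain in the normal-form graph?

start.  V:4 E:11  edges: 0-q->1 0-q->2 1-q->0 1-q->1 1-q->2 2-q->0 2-q->1 2-q->2 2-q->3 3-q->1 3-q->2
1. fire R1 via {0↦0, 1↦1}  →  V:4 E:10  edges: 0-q->1 0-q->2 1-q->1 1-q->2 2-q->0 2-q->1 2-q->2 2-q->3 3-q->1 3-q->2
2. fire R1 via {0↦0, 1↦2}  →  V:4 E:9  edges: 0-q->1 0-q->2 1-q->1 1-q->2 2-q->1 2-q->2 2-q->3 3-q->1 3-q->2
3. fire R1 via {0↦1, 1↦0}  →  V:4 E:8  edges: 0-q->2 1-q->1 1-q->2 2-q->1 2-q->2 2-q->3 3-q->1 3-q->2
4. fire R1 via {0↦1, 1↦2}  →  V:4 E:7  edges: 0-q->2 1-q->1 1-q->2 2-q->2 2-q->3 3-q->1 3-q->2
5. fire R1 via {0↦1, 1↦3}  →  V:4 E:6  edges: 0-q->2 1-q->1 1-q->2 2-q->2 2-q->3 3-q->2
6. fire R1 via {0↦2, 1↦0}  →  V:4 E:5  edges: 1-q->1 1-q->2 2-q->2 2-q->3 3-q->2
7. fire R1 via {0↦2, 1↦1}  →  V:4 E:4  edges: 1-q->1 2-q->2 2-q->3 3-q->2
8. fire R1 via {0↦2, 1↦3}  →  V:4 E:3  edges: 1-q->1 2-q->2 2-q->3
9. fire R1 via {0↦3, 1↦2}  →  V:4 E:2  edges: 1-q->1 2-q->2
halt: no rule applies after step 9
NF nodes: {0:B, 1:B, 2:B, 3:B}

Answer: 4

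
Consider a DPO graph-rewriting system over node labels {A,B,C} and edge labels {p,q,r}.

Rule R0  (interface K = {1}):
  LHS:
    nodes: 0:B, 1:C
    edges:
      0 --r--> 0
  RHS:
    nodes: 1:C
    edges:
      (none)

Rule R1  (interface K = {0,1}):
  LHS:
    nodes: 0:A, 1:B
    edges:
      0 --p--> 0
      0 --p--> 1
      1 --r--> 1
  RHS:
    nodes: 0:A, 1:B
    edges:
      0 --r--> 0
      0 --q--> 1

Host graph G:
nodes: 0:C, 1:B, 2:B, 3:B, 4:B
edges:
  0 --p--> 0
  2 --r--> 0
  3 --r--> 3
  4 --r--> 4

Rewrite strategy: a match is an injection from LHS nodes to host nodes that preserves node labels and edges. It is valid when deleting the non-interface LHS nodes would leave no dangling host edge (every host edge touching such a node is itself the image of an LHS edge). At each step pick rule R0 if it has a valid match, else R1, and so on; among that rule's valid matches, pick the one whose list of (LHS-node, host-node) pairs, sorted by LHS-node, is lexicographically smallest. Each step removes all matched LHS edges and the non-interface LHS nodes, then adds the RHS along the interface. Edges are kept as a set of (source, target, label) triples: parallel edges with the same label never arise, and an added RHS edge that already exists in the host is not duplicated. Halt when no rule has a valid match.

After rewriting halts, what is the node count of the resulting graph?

Answer: 3

Rewrite trace:
start.  V:5 E:4  edges: 0-p->0 2-r->0 3-r->3 4-r->4
1. fire R0 via {0↦3, 1↦0}  →  V:4 E:3  edges: 0-p->0 2-r->0 4-r->4
2. fire R0 via {0↦4, 1↦0}  →  V:3 E:2  edges: 0-p->0 2-r->0
final graph: no rule applies after step 2
NF nodes: {0:C, 1:B, 2:B}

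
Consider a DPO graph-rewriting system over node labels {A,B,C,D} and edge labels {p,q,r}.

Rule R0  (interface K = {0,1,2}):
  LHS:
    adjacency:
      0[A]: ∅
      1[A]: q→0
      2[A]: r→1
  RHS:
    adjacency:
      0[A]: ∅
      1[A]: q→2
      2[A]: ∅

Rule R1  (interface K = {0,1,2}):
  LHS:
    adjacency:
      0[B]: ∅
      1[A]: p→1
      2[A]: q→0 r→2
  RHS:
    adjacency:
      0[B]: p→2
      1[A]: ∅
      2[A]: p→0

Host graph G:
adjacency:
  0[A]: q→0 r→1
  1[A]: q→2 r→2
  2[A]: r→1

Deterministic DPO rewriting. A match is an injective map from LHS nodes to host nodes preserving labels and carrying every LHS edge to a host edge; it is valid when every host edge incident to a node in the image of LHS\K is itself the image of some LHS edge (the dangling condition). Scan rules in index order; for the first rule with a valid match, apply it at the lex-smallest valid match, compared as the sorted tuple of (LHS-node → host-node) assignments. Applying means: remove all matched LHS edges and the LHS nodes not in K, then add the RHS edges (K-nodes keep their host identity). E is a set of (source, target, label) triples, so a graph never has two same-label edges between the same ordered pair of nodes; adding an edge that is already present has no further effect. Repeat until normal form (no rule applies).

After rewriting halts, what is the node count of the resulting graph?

Answer: 3

Steps:
[0] host  ⇒  3 nodes, 5 edges  {0-q->0 0-r->1 1-q->2 1-r->2 2-r->1}
[1] R0 @ {0↦2, 1↦1, 2↦0}  ⇒  3 nodes, 4 edges  {0-q->0 1-q->0 1-r->2 2-r->1}
[2] R0 @ {0↦0, 1↦1, 2↦2}  ⇒  3 nodes, 3 edges  {0-q->0 1-q->2 1-r->2}
final graph: no rule applies after step 2
NF nodes: {0:A, 1:A, 2:A}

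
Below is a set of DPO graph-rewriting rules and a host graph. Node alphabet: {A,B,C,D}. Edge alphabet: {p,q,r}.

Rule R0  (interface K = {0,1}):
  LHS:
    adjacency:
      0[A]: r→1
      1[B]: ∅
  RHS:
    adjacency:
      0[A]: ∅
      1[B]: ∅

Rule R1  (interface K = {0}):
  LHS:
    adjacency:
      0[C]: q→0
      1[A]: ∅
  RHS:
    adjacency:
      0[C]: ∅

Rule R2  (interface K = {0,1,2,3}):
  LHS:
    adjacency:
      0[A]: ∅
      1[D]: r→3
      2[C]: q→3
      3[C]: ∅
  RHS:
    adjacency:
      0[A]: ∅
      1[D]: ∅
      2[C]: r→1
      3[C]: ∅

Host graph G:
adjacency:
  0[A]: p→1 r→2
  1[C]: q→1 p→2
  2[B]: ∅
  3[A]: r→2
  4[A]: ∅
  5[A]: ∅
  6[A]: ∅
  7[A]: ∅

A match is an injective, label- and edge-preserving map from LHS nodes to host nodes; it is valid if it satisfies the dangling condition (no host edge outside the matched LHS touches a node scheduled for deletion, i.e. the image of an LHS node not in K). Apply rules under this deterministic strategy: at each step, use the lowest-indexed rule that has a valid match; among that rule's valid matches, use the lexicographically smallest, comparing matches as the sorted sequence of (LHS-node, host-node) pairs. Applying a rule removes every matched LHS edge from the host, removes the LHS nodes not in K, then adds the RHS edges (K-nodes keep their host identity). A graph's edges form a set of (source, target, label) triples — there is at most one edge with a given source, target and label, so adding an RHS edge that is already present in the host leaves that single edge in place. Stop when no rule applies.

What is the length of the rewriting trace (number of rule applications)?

initial: |V|=8 |E|=5  E = 0-p->1 0-r->2 1-q->1 1-p->2 3-r->2
step 1: apply R0 at {0↦0, 1↦2}  → |V|=8 |E|=4  E = 0-p->1 1-q->1 1-p->2 3-r->2
step 2: apply R0 at {0↦3, 1↦2}  → |V|=8 |E|=3  E = 0-p->1 1-q->1 1-p->2
step 3: apply R1 at {0↦1, 1↦3}  → |V|=7 |E|=2  E = 0-p->1 1-p->2
final graph: no rule applies after step 3

Answer: 3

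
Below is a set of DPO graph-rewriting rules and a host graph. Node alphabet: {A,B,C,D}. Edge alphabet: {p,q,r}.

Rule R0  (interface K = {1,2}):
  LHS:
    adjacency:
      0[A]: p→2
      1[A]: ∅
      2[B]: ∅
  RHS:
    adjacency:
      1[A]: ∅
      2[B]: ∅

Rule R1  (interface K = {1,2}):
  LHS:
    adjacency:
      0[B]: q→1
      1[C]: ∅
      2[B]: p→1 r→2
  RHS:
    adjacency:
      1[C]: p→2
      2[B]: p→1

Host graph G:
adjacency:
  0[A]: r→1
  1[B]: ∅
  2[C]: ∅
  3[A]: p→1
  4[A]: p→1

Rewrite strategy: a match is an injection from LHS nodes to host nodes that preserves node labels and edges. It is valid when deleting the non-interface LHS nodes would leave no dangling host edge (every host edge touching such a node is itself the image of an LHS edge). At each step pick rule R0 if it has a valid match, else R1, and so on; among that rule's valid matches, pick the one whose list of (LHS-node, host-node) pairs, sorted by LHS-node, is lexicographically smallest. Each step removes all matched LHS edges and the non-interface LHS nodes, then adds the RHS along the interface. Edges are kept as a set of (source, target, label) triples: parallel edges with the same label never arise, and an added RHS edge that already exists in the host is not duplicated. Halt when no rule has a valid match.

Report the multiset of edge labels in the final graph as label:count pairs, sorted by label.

Answer: r:1

Steps:
[0] host  ⇒  5 nodes, 3 edges  {0-r->1 3-p->1 4-p->1}
[1] R0 @ {0↦3, 1↦0, 2↦1}  ⇒  4 nodes, 2 edges  {0-r->1 4-p->1}
[2] R0 @ {0↦4, 1↦0, 2↦1}  ⇒  3 nodes, 1 edges  {0-r->1}
normal form: no rule applies after step 2
NF edges: [(0, 1, 'r')]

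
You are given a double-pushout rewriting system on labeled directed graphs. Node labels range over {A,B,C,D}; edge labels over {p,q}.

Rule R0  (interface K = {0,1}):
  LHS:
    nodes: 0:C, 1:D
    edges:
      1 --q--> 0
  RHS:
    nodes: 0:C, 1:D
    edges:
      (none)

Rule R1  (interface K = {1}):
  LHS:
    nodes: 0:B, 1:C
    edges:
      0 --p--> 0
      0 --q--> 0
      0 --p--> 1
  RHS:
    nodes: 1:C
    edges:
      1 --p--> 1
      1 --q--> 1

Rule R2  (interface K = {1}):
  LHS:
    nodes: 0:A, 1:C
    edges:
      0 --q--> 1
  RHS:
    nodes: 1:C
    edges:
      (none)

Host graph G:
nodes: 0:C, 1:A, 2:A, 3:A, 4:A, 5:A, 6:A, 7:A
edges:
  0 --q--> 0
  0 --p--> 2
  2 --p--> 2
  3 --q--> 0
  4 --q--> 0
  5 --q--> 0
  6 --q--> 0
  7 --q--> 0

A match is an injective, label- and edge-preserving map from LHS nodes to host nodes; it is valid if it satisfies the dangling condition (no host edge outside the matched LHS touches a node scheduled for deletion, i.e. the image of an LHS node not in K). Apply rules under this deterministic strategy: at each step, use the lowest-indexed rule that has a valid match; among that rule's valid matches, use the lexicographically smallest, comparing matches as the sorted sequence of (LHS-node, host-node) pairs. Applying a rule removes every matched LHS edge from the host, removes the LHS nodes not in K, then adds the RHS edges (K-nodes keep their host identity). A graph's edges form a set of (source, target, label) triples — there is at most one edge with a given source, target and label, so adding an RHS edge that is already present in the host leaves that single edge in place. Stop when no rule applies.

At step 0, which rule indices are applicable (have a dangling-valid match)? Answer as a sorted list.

Answer: [R2]

Rewrite trace:
R0: no valid match — LHS pattern not found
R1: no valid match — LHS pattern not found
R2: 5 valid matches — {0↦3, 1↦0}, {0↦4, 1↦0}, {0↦5, 1↦0} (+2 more)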